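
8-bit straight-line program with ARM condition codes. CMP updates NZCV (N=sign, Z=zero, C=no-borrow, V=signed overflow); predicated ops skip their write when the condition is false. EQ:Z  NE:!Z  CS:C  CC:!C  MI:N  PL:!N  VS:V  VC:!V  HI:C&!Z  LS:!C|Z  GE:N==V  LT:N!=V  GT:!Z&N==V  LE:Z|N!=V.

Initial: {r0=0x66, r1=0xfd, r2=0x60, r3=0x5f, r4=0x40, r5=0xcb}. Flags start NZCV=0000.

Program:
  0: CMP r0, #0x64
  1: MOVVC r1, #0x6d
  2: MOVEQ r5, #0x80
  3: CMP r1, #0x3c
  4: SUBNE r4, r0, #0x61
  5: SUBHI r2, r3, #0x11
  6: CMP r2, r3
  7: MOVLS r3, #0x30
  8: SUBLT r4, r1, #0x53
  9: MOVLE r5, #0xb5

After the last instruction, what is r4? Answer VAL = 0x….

VAL = 0x1a

0: ✓ CMP  NZCV=0010
1: ✓ MOVVC  r1←0x6d
2: · MOVEQ
3: ✓ CMP  NZCV=0010
4: ✓ SUBNE  r4←0x05
5: ✓ SUBHI  r2←0x4e
6: ✓ CMP  NZCV=1000
7: ✓ MOVLS  r3←0x30
8: ✓ SUBLT  r4←0x1a
9: ✓ MOVLE  r5←0xb5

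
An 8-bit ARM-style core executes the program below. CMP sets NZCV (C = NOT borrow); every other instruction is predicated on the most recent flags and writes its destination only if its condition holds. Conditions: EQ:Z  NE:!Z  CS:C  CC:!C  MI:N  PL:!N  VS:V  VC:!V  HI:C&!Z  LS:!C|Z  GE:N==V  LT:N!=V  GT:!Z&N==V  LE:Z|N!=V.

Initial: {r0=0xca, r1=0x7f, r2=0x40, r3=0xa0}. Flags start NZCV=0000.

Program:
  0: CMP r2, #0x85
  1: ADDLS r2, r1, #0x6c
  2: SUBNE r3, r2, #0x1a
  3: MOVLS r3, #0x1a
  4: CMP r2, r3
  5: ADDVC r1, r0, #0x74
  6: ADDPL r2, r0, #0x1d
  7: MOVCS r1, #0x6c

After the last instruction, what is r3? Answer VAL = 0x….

VAL = 0x1a

[0] flags=1001 → (cmp)
[1] flags=1001 LS?T → r2=0xeb
[2] flags=1001 NE?T → r3=0xd1
[3] flags=1001 LS?T → r3=0x1a
[4] flags=1010 → (cmp)
[5] flags=1010 VC?T → r1=0x3e
[6] flags=1010 PL?F → skip
[7] flags=1010 CS?T → r1=0x6c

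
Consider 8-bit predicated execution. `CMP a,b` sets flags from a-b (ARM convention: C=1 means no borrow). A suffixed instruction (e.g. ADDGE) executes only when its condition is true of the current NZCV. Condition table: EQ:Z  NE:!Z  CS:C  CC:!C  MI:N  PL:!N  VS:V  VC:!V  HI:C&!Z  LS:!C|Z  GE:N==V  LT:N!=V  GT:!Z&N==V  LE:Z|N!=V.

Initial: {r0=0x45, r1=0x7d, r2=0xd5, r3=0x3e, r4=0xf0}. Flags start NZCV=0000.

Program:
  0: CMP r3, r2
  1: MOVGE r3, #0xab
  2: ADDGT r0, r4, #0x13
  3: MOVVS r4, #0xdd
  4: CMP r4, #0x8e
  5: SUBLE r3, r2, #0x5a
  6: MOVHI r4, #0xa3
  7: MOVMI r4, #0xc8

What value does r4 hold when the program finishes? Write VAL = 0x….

VAL = 0xa3

0: ✓ CMP  NZCV=0000
1: ✓ MOVGE  r3←0xab
2: ✓ ADDGT  r0←0x03
3: · MOVVS
4: ✓ CMP  NZCV=0010
5: · SUBLE
6: ✓ MOVHI  r4←0xa3
7: · MOVMI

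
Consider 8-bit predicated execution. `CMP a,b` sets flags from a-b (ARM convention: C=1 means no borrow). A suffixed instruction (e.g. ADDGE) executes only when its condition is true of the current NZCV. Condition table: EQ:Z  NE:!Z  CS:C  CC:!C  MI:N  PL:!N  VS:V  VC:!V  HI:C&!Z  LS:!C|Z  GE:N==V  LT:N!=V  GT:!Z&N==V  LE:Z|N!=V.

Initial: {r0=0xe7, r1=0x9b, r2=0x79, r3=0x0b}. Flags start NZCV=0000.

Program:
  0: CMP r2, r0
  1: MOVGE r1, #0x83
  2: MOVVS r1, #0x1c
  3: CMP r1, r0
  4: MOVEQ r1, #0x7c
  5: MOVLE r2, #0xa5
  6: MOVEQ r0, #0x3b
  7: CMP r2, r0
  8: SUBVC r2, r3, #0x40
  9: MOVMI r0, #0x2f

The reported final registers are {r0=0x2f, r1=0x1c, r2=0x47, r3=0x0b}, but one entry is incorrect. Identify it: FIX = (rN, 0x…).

FIX = (r2, 0x79)

0: ✓ CMP  NZCV=1001
1: ✓ MOVGE  r1←0x83
2: ✓ MOVVS  r1←0x1c
3: ✓ CMP  NZCV=0000
4: · MOVEQ
5: · MOVLE
6: · MOVEQ
7: ✓ CMP  NZCV=1001
8: · SUBVC
9: ✓ MOVMI  r0←0x2f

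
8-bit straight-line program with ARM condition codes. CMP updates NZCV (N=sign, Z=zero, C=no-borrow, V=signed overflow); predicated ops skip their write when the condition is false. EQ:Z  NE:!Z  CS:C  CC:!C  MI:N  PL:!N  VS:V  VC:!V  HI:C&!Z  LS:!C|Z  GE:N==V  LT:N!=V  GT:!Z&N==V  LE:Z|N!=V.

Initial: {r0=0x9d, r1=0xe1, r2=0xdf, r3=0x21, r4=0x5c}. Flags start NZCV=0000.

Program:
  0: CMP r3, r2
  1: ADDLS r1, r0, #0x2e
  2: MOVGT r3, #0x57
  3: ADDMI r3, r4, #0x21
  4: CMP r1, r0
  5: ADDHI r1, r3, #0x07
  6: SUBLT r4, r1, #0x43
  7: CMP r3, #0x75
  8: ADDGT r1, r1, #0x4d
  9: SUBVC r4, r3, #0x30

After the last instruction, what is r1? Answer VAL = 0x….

[0] flags=0000 → (cmp)
[1] flags=0000 LS?T → r1=0xcb
[2] flags=0000 GT?T → r3=0x57
[3] flags=0000 MI?F → skip
[4] flags=0010 → (cmp)
[5] flags=0010 HI?T → r1=0x5e
[6] flags=0010 LT?F → skip
[7] flags=1000 → (cmp)
[8] flags=1000 GT?F → skip
[9] flags=1000 VC?T → r4=0x27

VAL = 0x5e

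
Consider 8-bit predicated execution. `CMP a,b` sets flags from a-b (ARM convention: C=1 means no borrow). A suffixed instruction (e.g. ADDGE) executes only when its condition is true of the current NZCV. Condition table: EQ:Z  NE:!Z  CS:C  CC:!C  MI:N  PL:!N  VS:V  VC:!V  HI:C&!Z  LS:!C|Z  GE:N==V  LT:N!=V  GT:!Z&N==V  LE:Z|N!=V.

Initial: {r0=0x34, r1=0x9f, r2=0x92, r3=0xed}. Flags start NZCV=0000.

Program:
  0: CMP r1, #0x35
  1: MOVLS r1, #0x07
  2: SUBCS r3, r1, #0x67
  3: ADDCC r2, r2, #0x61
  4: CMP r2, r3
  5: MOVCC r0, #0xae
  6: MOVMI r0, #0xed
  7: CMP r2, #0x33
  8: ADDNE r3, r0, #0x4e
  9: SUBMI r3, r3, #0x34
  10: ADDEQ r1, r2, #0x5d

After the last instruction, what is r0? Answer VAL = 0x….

0: ✓ CMP  NZCV=0011
1: · MOVLS
2: ✓ SUBCS  r3←0x38
3: · ADDCC
4: ✓ CMP  NZCV=0011
5: · MOVCC
6: · MOVMI
7: ✓ CMP  NZCV=0011
8: ✓ ADDNE  r3←0x82
9: · SUBMI
10: · ADDEQ

VAL = 0x34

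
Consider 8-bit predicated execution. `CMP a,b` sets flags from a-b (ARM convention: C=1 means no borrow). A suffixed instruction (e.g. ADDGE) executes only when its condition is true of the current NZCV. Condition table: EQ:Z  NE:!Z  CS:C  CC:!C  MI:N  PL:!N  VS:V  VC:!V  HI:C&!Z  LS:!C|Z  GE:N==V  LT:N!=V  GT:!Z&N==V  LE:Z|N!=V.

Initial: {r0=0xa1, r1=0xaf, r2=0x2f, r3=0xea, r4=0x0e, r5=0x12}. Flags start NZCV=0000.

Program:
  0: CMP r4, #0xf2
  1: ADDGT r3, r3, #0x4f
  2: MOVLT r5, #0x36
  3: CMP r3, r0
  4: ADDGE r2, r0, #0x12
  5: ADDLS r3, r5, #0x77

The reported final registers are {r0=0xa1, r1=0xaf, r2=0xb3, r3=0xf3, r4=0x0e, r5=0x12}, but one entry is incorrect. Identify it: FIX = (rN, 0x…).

[0] flags=0000 → (cmp)
[1] flags=0000 GT?T → r3=0x39
[2] flags=0000 LT?F → skip
[3] flags=1001 → (cmp)
[4] flags=1001 GE?T → r2=0xb3
[5] flags=1001 LS?T → r3=0x89

FIX = (r3, 0x89)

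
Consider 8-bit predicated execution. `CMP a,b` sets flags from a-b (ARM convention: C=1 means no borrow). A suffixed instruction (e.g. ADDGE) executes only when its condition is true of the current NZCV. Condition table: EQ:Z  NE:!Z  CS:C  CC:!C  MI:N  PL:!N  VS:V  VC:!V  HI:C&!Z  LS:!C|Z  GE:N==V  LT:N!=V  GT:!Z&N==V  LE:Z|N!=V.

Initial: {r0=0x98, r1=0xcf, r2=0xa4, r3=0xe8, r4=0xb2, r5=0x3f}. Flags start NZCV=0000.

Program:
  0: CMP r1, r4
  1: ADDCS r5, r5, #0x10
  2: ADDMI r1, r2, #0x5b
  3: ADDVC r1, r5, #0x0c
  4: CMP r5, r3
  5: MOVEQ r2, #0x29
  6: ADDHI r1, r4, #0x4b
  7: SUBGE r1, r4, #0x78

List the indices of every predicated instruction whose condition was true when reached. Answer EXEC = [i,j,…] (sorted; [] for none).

EXEC = [1,3,7]

0: ✓ CMP  NZCV=0010
1: ✓ ADDCS  r5←0x4f
2: · ADDMI
3: ✓ ADDVC  r1←0x5b
4: ✓ CMP  NZCV=0000
5: · MOVEQ
6: · ADDHI
7: ✓ SUBGE  r1←0x3a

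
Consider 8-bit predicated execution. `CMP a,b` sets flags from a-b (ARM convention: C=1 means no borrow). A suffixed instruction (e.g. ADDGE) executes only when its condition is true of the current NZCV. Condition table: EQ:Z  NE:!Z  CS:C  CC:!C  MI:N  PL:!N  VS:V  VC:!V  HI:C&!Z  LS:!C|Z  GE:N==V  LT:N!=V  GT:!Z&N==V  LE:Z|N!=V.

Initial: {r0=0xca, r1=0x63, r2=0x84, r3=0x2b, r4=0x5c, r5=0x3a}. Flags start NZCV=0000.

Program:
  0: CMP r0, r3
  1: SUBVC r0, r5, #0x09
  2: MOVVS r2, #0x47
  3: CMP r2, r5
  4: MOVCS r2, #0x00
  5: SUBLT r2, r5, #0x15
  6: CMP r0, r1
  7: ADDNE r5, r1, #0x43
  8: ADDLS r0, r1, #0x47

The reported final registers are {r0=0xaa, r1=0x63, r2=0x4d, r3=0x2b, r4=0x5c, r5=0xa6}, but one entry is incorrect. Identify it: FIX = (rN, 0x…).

0: ✓ CMP  NZCV=1010
1: ✓ SUBVC  r0←0x31
2: · MOVVS
3: ✓ CMP  NZCV=0011
4: ✓ MOVCS  r2←0x00
5: ✓ SUBLT  r2←0x25
6: ✓ CMP  NZCV=1000
7: ✓ ADDNE  r5←0xa6
8: ✓ ADDLS  r0←0xaa

FIX = (r2, 0x25)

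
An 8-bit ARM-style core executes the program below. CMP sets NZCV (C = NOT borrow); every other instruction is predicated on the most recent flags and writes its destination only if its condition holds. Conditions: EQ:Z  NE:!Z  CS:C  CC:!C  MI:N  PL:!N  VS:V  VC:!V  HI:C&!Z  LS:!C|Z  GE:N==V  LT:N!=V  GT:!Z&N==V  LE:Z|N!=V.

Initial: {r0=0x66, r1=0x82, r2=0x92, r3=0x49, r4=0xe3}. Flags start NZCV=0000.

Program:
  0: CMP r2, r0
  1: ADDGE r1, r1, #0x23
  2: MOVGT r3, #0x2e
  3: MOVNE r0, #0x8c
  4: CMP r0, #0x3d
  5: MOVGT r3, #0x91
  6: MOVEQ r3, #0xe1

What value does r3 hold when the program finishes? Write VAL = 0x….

VAL = 0x49

[0] flags=0011 → (cmp)
[1] flags=0011 GE?F → skip
[2] flags=0011 GT?F → skip
[3] flags=0011 NE?T → r0=0x8c
[4] flags=0011 → (cmp)
[5] flags=0011 GT?F → skip
[6] flags=0011 EQ?F → skip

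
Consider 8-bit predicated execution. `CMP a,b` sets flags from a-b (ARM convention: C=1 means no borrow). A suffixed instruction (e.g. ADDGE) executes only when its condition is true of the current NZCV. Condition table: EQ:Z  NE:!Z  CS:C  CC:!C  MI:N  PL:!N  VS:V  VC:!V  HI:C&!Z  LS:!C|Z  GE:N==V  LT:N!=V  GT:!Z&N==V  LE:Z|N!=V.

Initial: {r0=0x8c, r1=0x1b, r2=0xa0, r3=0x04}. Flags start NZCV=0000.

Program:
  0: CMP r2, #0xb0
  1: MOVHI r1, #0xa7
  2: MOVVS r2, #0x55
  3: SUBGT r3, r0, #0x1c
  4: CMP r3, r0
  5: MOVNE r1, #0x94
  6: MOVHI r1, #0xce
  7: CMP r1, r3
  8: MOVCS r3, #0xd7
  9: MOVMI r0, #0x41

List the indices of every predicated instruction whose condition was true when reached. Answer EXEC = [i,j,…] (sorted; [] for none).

EXEC = [5,8,9]

[0] flags=1000 → (cmp)
[1] flags=1000 HI?F → skip
[2] flags=1000 VS?F → skip
[3] flags=1000 GT?F → skip
[4] flags=0000 → (cmp)
[5] flags=0000 NE?T → r1=0x94
[6] flags=0000 HI?F → skip
[7] flags=1010 → (cmp)
[8] flags=1010 CS?T → r3=0xd7
[9] flags=1010 MI?T → r0=0x41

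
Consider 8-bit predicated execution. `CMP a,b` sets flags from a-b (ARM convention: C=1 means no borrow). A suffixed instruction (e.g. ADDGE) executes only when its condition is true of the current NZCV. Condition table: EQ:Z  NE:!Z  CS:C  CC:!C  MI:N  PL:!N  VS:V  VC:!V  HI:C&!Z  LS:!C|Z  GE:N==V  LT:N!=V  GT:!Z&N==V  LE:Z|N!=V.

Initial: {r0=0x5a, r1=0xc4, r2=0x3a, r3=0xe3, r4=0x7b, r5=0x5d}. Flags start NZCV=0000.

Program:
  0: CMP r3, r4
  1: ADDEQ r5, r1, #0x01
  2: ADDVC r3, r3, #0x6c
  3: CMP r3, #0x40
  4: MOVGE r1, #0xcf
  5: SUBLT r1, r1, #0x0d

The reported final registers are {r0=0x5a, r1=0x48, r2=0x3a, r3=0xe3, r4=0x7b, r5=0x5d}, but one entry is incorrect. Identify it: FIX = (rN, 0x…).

0: ✓ CMP  NZCV=0011
1: · ADDEQ
2: · ADDVC
3: ✓ CMP  NZCV=1010
4: · MOVGE
5: ✓ SUBLT  r1←0xb7

FIX = (r1, 0xb7)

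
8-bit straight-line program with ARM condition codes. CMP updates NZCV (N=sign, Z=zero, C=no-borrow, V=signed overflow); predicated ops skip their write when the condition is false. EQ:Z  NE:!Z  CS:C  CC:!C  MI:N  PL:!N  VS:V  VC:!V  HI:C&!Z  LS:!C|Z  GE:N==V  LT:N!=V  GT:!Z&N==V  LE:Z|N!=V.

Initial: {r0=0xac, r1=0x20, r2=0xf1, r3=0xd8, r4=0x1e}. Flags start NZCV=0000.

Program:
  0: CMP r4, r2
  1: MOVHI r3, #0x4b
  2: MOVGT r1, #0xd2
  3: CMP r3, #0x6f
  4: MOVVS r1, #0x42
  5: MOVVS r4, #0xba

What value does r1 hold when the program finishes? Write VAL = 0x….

VAL = 0x42

[0] flags=0000 → (cmp)
[1] flags=0000 HI?F → skip
[2] flags=0000 GT?T → r1=0xd2
[3] flags=0011 → (cmp)
[4] flags=0011 VS?T → r1=0x42
[5] flags=0011 VS?T → r4=0xba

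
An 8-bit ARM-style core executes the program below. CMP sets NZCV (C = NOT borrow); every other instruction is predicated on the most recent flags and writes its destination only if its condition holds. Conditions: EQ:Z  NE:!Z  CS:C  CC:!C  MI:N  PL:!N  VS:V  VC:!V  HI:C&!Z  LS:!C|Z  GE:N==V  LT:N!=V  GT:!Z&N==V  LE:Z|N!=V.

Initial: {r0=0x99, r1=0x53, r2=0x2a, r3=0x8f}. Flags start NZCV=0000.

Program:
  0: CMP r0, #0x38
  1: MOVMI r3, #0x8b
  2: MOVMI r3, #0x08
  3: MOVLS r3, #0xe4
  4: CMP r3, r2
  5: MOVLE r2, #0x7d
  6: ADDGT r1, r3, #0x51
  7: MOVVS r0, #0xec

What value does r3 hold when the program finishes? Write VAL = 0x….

VAL = 0x8f

[0] flags=0011 → (cmp)
[1] flags=0011 MI?F → skip
[2] flags=0011 MI?F → skip
[3] flags=0011 LS?F → skip
[4] flags=0011 → (cmp)
[5] flags=0011 LE?T → r2=0x7d
[6] flags=0011 GT?F → skip
[7] flags=0011 VS?T → r0=0xec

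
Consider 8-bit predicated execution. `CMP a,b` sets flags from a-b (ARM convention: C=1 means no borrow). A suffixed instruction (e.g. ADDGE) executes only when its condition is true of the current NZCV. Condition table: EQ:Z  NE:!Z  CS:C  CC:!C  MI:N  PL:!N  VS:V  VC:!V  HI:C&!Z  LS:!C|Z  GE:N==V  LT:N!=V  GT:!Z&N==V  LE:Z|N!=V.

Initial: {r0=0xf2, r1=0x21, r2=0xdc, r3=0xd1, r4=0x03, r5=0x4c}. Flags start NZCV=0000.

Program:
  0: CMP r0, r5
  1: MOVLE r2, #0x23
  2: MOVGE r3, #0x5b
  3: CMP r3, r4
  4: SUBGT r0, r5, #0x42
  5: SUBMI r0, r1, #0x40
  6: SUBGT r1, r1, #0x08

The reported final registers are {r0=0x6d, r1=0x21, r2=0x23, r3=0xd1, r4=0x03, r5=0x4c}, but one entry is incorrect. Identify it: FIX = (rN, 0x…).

0: ✓ CMP  NZCV=1010
1: ✓ MOVLE  r2←0x23
2: · MOVGE
3: ✓ CMP  NZCV=1010
4: · SUBGT
5: ✓ SUBMI  r0←0xe1
6: · SUBGT

FIX = (r0, 0xe1)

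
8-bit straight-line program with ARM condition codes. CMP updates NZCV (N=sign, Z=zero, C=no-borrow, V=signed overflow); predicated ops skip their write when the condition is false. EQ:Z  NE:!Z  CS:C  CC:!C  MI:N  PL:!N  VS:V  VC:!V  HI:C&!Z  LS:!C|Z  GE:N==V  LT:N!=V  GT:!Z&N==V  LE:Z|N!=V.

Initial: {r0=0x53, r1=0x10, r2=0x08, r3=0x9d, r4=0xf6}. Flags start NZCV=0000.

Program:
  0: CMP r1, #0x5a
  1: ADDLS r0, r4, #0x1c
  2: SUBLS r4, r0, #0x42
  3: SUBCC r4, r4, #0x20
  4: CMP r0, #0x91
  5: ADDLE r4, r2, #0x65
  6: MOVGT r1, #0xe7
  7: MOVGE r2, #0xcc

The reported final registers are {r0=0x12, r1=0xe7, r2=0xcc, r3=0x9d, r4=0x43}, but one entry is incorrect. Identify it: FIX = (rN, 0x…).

[0] flags=1000 → (cmp)
[1] flags=1000 LS?T → r0=0x12
[2] flags=1000 LS?T → r4=0xd0
[3] flags=1000 CC?T → r4=0xb0
[4] flags=1001 → (cmp)
[5] flags=1001 LE?F → skip
[6] flags=1001 GT?T → r1=0xe7
[7] flags=1001 GE?T → r2=0xcc

FIX = (r4, 0xb0)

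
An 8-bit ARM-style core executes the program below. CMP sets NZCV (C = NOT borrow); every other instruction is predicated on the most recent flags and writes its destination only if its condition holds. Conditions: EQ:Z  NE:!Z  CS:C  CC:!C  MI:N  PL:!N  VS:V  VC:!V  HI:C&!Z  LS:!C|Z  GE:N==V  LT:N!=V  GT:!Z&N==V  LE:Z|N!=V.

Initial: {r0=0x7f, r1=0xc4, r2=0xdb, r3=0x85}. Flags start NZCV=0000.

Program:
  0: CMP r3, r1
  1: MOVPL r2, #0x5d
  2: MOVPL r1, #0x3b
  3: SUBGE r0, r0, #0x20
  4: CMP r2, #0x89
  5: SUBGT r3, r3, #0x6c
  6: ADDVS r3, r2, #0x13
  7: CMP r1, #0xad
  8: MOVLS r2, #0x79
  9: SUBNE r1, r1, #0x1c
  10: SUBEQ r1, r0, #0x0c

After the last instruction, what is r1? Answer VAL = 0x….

[0] flags=1000 → (cmp)
[1] flags=1000 PL?F → skip
[2] flags=1000 PL?F → skip
[3] flags=1000 GE?F → skip
[4] flags=0010 → (cmp)
[5] flags=0010 GT?T → r3=0x19
[6] flags=0010 VS?F → skip
[7] flags=0010 → (cmp)
[8] flags=0010 LS?F → skip
[9] flags=0010 NE?T → r1=0xa8
[10] flags=0010 EQ?F → skip

VAL = 0xa8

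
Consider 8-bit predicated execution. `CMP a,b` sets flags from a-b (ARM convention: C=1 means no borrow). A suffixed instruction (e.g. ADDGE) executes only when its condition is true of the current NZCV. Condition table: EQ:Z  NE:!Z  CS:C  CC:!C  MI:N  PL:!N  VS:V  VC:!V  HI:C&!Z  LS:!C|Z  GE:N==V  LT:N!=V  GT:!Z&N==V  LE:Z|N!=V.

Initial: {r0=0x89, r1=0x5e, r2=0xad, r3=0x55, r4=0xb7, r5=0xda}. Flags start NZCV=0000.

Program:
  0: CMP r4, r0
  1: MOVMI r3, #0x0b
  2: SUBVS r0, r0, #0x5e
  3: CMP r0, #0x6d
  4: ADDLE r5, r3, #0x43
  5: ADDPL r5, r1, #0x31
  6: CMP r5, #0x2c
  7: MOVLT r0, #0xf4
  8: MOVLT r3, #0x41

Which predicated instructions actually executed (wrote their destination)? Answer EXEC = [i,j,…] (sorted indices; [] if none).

EXEC = [4,5,7,8]

[0] flags=0010 → (cmp)
[1] flags=0010 MI?F → skip
[2] flags=0010 VS?F → skip
[3] flags=0011 → (cmp)
[4] flags=0011 LE?T → r5=0x98
[5] flags=0011 PL?T → r5=0x8f
[6] flags=0011 → (cmp)
[7] flags=0011 LT?T → r0=0xf4
[8] flags=0011 LT?T → r3=0x41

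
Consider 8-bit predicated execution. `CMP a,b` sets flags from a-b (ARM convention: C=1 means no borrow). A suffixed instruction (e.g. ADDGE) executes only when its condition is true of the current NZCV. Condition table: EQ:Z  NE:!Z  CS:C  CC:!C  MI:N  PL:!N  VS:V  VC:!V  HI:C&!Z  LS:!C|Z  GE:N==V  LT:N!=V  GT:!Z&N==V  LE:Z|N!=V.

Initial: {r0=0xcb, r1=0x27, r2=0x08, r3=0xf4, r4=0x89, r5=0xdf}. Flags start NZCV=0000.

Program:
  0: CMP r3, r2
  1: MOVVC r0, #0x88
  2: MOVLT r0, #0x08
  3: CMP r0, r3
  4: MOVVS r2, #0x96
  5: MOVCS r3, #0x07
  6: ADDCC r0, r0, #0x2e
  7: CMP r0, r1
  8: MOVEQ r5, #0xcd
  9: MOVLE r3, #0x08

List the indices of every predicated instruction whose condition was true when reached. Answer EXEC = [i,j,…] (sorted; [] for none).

EXEC = [1,2,6]

0: ✓ CMP  NZCV=1010
1: ✓ MOVVC  r0←0x88
2: ✓ MOVLT  r0←0x08
3: ✓ CMP  NZCV=0000
4: · MOVVS
5: · MOVCS
6: ✓ ADDCC  r0←0x36
7: ✓ CMP  NZCV=0010
8: · MOVEQ
9: · MOVLE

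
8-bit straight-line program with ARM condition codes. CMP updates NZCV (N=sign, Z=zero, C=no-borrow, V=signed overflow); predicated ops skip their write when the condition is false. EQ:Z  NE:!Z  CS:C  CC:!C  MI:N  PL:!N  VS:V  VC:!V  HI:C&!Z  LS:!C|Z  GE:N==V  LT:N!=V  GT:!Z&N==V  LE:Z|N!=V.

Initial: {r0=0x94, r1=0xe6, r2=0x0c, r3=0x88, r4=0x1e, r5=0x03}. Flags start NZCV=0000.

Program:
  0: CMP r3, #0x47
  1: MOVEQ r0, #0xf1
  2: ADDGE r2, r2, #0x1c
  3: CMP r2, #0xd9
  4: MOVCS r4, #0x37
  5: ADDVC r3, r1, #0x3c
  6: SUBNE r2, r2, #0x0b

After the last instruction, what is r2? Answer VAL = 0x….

VAL = 0x01

[0] flags=0011 → (cmp)
[1] flags=0011 EQ?F → skip
[2] flags=0011 GE?F → skip
[3] flags=0000 → (cmp)
[4] flags=0000 CS?F → skip
[5] flags=0000 VC?T → r3=0x22
[6] flags=0000 NE?T → r2=0x01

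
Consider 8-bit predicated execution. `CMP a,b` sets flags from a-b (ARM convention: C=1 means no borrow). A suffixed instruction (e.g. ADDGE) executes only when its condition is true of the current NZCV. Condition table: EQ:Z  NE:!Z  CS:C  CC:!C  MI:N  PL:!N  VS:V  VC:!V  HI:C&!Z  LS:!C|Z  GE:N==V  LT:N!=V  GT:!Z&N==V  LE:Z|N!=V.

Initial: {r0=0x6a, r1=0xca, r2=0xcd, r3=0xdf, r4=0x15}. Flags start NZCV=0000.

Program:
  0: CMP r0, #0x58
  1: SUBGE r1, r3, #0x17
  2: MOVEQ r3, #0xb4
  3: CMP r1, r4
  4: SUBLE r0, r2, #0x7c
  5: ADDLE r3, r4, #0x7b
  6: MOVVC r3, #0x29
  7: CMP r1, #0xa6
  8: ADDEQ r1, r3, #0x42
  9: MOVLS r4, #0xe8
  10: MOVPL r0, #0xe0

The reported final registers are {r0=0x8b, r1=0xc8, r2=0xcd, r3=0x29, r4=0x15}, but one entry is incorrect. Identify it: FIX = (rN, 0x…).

[0] flags=0010 → (cmp)
[1] flags=0010 GE?T → r1=0xc8
[2] flags=0010 EQ?F → skip
[3] flags=1010 → (cmp)
[4] flags=1010 LE?T → r0=0x51
[5] flags=1010 LE?T → r3=0x90
[6] flags=1010 VC?T → r3=0x29
[7] flags=0010 → (cmp)
[8] flags=0010 EQ?F → skip
[9] flags=0010 LS?F → skip
[10] flags=0010 PL?T → r0=0xe0

FIX = (r0, 0xe0)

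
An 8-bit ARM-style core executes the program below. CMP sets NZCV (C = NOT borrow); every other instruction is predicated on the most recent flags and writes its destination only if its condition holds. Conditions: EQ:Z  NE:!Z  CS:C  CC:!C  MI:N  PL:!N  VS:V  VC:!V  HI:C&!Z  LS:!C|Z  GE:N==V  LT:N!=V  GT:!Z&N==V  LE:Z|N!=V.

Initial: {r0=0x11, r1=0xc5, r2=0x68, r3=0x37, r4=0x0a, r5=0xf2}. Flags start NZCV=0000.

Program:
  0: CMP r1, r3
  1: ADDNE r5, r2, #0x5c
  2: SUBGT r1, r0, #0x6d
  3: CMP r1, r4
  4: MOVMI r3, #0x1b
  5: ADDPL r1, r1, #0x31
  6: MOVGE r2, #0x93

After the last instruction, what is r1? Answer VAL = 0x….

[0] flags=1010 → (cmp)
[1] flags=1010 NE?T → r5=0xc4
[2] flags=1010 GT?F → skip
[3] flags=1010 → (cmp)
[4] flags=1010 MI?T → r3=0x1b
[5] flags=1010 PL?F → skip
[6] flags=1010 GE?F → skip

VAL = 0xc5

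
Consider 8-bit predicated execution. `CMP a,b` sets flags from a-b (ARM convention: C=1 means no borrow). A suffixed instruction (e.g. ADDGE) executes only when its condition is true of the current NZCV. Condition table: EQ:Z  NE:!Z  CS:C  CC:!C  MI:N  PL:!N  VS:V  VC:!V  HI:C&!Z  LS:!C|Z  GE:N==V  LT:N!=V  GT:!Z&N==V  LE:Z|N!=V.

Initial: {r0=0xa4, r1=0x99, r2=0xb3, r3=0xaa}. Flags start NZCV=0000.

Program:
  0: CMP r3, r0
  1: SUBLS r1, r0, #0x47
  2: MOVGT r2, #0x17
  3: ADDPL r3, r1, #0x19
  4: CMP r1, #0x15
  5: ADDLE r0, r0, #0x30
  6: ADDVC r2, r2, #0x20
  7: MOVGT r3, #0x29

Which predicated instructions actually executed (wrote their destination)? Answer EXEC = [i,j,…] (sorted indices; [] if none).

EXEC = [2,3,5,6]

[0] flags=0010 → (cmp)
[1] flags=0010 LS?F → skip
[2] flags=0010 GT?T → r2=0x17
[3] flags=0010 PL?T → r3=0xb2
[4] flags=1010 → (cmp)
[5] flags=1010 LE?T → r0=0xd4
[6] flags=1010 VC?T → r2=0x37
[7] flags=1010 GT?F → skip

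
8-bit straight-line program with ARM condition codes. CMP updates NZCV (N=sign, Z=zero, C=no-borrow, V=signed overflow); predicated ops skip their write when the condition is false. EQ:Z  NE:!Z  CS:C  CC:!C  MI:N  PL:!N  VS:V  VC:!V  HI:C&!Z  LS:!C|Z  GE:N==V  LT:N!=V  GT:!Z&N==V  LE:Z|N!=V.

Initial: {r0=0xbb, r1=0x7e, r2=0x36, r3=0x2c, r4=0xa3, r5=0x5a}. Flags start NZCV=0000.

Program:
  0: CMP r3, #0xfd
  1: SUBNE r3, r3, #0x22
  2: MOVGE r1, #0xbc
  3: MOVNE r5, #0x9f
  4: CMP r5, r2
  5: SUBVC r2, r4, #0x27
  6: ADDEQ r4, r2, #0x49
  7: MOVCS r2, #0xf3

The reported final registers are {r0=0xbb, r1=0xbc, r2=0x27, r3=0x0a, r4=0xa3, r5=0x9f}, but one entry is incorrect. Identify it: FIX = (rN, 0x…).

FIX = (r2, 0xf3)

0: ✓ CMP  NZCV=0000
1: ✓ SUBNE  r3←0x0a
2: ✓ MOVGE  r1←0xbc
3: ✓ MOVNE  r5←0x9f
4: ✓ CMP  NZCV=0011
5: · SUBVC
6: · ADDEQ
7: ✓ MOVCS  r2←0xf3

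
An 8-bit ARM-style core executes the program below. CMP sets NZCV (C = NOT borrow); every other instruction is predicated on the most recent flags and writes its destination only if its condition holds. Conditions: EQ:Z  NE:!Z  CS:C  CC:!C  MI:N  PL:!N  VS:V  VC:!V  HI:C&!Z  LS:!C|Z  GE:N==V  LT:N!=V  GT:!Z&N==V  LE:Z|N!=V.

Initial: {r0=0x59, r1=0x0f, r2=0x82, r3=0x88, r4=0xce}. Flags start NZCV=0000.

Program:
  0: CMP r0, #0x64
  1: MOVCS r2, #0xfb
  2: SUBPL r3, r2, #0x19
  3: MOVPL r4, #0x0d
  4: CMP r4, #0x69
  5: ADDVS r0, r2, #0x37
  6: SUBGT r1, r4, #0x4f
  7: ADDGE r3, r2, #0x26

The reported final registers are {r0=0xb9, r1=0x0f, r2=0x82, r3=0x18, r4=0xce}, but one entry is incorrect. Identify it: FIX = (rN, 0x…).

0: ✓ CMP  NZCV=1000
1: · MOVCS
2: · SUBPL
3: · MOVPL
4: ✓ CMP  NZCV=0011
5: ✓ ADDVS  r0←0xb9
6: · SUBGT
7: · ADDGE

FIX = (r3, 0x88)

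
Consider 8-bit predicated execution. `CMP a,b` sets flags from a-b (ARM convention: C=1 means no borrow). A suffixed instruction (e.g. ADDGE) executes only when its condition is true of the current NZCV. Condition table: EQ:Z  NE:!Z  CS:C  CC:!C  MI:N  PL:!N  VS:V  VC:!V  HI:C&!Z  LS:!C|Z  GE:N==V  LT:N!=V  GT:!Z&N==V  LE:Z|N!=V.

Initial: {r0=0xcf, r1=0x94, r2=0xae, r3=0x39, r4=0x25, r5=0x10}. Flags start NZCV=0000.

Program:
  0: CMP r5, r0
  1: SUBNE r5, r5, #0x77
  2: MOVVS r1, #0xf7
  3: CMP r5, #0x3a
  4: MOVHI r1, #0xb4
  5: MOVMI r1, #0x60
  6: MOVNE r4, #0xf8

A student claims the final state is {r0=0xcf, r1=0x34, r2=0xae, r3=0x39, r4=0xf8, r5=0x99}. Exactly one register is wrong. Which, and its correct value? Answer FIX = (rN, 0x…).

FIX = (r1, 0xb4)

[0] flags=0000 → (cmp)
[1] flags=0000 NE?T → r5=0x99
[2] flags=0000 VS?F → skip
[3] flags=0011 → (cmp)
[4] flags=0011 HI?T → r1=0xb4
[5] flags=0011 MI?F → skip
[6] flags=0011 NE?T → r4=0xf8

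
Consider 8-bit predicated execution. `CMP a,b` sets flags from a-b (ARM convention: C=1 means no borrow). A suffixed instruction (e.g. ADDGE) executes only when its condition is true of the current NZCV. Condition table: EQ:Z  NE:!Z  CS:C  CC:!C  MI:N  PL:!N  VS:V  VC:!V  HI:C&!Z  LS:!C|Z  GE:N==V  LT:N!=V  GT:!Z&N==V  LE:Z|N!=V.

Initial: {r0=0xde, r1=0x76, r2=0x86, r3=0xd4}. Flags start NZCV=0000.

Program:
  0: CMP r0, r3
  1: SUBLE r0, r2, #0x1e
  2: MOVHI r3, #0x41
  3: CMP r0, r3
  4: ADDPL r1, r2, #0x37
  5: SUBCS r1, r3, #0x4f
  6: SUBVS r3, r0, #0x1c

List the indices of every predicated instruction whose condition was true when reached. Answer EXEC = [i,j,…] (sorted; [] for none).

[0] flags=0010 → (cmp)
[1] flags=0010 LE?F → skip
[2] flags=0010 HI?T → r3=0x41
[3] flags=1010 → (cmp)
[4] flags=1010 PL?F → skip
[5] flags=1010 CS?T → r1=0xf2
[6] flags=1010 VS?F → skip

EXEC = [2,5]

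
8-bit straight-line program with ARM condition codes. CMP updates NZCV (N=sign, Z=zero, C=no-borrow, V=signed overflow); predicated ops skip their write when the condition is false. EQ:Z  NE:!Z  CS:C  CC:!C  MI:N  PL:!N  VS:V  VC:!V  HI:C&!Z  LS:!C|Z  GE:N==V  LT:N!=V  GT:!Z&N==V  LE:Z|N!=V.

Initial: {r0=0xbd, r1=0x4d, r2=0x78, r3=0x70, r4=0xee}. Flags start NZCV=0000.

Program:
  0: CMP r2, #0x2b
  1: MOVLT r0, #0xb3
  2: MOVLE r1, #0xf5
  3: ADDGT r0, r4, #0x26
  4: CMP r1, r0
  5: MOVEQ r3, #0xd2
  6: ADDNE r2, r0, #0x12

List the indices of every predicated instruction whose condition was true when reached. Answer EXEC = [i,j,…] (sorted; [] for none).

[0] flags=0010 → (cmp)
[1] flags=0010 LT?F → skip
[2] flags=0010 LE?F → skip
[3] flags=0010 GT?T → r0=0x14
[4] flags=0010 → (cmp)
[5] flags=0010 EQ?F → skip
[6] flags=0010 NE?T → r2=0x26

EXEC = [3,6]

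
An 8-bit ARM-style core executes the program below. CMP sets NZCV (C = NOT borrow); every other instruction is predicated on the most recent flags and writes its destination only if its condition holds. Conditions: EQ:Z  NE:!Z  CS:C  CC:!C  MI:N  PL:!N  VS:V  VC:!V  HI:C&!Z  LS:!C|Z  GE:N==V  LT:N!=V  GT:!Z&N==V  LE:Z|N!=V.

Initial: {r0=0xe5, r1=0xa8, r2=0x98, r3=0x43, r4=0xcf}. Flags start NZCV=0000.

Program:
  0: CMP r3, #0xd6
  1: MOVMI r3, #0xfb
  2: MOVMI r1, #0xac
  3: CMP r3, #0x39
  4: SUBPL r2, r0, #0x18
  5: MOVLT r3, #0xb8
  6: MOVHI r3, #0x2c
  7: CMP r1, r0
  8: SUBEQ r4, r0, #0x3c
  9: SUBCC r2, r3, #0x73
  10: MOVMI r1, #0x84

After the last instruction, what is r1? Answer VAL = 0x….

VAL = 0x84

0: ✓ CMP  NZCV=0000
1: · MOVMI
2: · MOVMI
3: ✓ CMP  NZCV=0010
4: ✓ SUBPL  r2←0xcd
5: · MOVLT
6: ✓ MOVHI  r3←0x2c
7: ✓ CMP  NZCV=1000
8: · SUBEQ
9: ✓ SUBCC  r2←0xb9
10: ✓ MOVMI  r1←0x84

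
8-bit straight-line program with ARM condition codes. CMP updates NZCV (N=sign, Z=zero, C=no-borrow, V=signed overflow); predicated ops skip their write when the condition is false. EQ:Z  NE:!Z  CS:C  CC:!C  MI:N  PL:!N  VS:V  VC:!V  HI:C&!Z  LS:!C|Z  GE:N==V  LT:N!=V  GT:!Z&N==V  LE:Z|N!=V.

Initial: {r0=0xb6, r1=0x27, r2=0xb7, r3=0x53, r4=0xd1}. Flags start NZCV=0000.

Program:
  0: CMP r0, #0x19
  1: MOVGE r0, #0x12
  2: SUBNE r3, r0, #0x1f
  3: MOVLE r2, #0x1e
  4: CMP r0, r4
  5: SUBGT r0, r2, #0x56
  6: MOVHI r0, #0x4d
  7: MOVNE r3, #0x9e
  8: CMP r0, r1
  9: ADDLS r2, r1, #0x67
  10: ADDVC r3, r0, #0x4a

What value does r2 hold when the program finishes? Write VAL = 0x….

[0] flags=1010 → (cmp)
[1] flags=1010 GE?F → skip
[2] flags=1010 NE?T → r3=0x97
[3] flags=1010 LE?T → r2=0x1e
[4] flags=1000 → (cmp)
[5] flags=1000 GT?F → skip
[6] flags=1000 HI?F → skip
[7] flags=1000 NE?T → r3=0x9e
[8] flags=1010 → (cmp)
[9] flags=1010 LS?F → skip
[10] flags=1010 VC?T → r3=0x00

VAL = 0x1e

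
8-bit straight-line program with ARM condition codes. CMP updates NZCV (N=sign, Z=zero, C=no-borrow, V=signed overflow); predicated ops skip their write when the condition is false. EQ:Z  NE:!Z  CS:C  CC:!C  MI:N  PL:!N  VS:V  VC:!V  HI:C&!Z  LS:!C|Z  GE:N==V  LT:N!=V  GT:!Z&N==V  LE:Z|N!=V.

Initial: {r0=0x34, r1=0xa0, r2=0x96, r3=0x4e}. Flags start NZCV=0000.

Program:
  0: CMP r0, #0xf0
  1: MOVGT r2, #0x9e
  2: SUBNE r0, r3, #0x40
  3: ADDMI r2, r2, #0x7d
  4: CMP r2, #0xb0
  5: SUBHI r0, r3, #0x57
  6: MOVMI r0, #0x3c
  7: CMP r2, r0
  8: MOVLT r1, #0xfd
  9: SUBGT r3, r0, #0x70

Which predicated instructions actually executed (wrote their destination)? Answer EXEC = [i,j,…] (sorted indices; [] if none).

EXEC = [1,2,6,8]

[0] flags=0000 → (cmp)
[1] flags=0000 GT?T → r2=0x9e
[2] flags=0000 NE?T → r0=0x0e
[3] flags=0000 MI?F → skip
[4] flags=1000 → (cmp)
[5] flags=1000 HI?F → skip
[6] flags=1000 MI?T → r0=0x3c
[7] flags=0011 → (cmp)
[8] flags=0011 LT?T → r1=0xfd
[9] flags=0011 GT?F → skip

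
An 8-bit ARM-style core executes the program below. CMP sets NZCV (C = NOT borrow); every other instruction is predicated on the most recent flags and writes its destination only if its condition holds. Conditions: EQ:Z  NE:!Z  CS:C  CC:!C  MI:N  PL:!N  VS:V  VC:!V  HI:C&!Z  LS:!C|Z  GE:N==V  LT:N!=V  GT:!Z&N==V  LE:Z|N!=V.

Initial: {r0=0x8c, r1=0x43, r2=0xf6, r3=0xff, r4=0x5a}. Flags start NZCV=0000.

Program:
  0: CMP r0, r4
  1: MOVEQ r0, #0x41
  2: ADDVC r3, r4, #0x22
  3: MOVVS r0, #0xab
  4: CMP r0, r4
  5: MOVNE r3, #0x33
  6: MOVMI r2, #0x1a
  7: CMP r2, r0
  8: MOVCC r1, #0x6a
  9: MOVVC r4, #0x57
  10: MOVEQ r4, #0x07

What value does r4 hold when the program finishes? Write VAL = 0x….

[0] flags=0011 → (cmp)
[1] flags=0011 EQ?F → skip
[2] flags=0011 VC?F → skip
[3] flags=0011 VS?T → r0=0xab
[4] flags=0011 → (cmp)
[5] flags=0011 NE?T → r3=0x33
[6] flags=0011 MI?F → skip
[7] flags=0010 → (cmp)
[8] flags=0010 CC?F → skip
[9] flags=0010 VC?T → r4=0x57
[10] flags=0010 EQ?F → skip

VAL = 0x57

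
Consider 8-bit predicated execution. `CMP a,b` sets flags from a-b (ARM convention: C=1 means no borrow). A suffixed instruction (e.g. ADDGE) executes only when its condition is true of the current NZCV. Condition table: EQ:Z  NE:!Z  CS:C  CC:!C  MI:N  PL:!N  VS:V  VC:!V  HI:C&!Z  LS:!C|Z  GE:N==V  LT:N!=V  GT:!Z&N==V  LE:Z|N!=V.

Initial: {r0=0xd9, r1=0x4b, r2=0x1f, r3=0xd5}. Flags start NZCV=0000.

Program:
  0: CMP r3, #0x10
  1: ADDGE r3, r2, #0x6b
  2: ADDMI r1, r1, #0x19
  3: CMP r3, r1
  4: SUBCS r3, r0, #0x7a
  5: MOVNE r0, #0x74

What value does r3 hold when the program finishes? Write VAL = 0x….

[0] flags=1010 → (cmp)
[1] flags=1010 GE?F → skip
[2] flags=1010 MI?T → r1=0x64
[3] flags=0011 → (cmp)
[4] flags=0011 CS?T → r3=0x5f
[5] flags=0011 NE?T → r0=0x74

VAL = 0x5f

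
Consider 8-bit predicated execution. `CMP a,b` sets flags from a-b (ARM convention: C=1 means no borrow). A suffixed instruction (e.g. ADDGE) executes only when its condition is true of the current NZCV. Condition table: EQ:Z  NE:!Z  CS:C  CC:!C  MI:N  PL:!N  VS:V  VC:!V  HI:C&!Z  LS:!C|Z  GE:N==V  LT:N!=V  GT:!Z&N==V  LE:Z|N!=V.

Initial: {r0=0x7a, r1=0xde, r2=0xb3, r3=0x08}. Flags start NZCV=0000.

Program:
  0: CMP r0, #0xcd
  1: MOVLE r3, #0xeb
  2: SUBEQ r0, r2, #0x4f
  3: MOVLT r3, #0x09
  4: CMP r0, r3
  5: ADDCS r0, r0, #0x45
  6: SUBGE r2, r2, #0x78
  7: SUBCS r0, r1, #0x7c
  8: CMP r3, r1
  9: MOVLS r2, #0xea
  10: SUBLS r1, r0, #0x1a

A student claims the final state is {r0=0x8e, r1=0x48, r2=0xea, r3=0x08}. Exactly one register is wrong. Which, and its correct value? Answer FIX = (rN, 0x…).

FIX = (r0, 0x62)

0: ✓ CMP  NZCV=1001
1: · MOVLE
2: · SUBEQ
3: · MOVLT
4: ✓ CMP  NZCV=0010
5: ✓ ADDCS  r0←0xbf
6: ✓ SUBGE  r2←0x3b
7: ✓ SUBCS  r0←0x62
8: ✓ CMP  NZCV=0000
9: ✓ MOVLS  r2←0xea
10: ✓ SUBLS  r1←0x48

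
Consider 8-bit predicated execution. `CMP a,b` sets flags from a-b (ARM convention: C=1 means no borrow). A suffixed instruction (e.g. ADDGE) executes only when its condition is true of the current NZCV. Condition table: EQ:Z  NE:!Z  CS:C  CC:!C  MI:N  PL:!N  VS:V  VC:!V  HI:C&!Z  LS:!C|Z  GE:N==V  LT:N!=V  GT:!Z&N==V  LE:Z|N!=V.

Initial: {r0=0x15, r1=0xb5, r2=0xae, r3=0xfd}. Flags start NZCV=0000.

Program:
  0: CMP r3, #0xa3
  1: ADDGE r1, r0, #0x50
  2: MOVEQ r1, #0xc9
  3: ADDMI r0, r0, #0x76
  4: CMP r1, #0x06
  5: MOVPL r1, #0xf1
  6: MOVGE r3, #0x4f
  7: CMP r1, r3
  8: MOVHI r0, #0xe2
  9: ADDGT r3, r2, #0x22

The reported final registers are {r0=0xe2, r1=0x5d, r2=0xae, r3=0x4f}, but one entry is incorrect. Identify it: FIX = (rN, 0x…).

0: ✓ CMP  NZCV=0010
1: ✓ ADDGE  r1←0x65
2: · MOVEQ
3: · ADDMI
4: ✓ CMP  NZCV=0010
5: ✓ MOVPL  r1←0xf1
6: ✓ MOVGE  r3←0x4f
7: ✓ CMP  NZCV=1010
8: ✓ MOVHI  r0←0xe2
9: · ADDGT

FIX = (r1, 0xf1)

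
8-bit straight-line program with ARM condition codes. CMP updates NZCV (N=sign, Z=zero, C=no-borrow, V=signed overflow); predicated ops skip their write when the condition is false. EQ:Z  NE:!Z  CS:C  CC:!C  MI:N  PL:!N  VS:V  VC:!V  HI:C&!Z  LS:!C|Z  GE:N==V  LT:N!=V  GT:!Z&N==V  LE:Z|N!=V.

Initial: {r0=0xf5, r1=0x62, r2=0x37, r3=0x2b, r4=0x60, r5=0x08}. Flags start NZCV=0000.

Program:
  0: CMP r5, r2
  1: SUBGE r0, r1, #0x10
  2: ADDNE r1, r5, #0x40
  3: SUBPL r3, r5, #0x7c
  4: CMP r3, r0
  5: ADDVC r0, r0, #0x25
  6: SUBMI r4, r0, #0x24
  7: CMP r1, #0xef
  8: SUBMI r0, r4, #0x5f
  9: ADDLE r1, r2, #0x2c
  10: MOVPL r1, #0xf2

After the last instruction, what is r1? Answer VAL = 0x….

0: ✓ CMP  NZCV=1000
1: · SUBGE
2: ✓ ADDNE  r1←0x48
3: · SUBPL
4: ✓ CMP  NZCV=0000
5: ✓ ADDVC  r0←0x1a
6: · SUBMI
7: ✓ CMP  NZCV=0000
8: · SUBMI
9: · ADDLE
10: ✓ MOVPL  r1←0xf2

VAL = 0xf2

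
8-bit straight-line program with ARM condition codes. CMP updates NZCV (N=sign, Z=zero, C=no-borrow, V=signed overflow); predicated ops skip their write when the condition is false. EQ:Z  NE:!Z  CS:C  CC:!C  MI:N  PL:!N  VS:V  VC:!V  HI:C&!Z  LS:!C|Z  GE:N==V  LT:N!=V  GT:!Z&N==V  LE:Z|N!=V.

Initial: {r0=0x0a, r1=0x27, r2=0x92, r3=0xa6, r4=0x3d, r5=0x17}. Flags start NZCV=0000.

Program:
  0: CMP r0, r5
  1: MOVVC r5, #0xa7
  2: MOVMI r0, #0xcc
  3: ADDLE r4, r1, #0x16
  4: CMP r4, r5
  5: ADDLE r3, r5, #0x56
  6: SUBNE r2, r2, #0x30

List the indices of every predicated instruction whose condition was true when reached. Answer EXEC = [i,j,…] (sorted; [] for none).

EXEC = [1,2,3,6]

0: ✓ CMP  NZCV=1000
1: ✓ MOVVC  r5←0xa7
2: ✓ MOVMI  r0←0xcc
3: ✓ ADDLE  r4←0x3d
4: ✓ CMP  NZCV=1001
5: · ADDLE
6: ✓ SUBNE  r2←0x62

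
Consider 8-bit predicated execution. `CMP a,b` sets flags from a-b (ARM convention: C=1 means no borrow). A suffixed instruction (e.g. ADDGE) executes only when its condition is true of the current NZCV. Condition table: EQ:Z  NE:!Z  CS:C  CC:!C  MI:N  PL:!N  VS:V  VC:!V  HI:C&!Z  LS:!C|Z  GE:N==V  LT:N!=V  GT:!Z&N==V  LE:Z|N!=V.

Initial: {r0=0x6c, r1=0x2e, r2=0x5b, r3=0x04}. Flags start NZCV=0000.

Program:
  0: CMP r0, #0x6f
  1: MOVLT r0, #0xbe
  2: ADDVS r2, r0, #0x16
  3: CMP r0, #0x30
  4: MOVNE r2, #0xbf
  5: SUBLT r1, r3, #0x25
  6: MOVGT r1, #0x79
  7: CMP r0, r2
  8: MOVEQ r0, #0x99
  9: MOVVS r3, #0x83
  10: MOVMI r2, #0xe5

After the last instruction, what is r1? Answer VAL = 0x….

VAL = 0xdf

[0] flags=1000 → (cmp)
[1] flags=1000 LT?T → r0=0xbe
[2] flags=1000 VS?F → skip
[3] flags=1010 → (cmp)
[4] flags=1010 NE?T → r2=0xbf
[5] flags=1010 LT?T → r1=0xdf
[6] flags=1010 GT?F → skip
[7] flags=1000 → (cmp)
[8] flags=1000 EQ?F → skip
[9] flags=1000 VS?F → skip
[10] flags=1000 MI?T → r2=0xe5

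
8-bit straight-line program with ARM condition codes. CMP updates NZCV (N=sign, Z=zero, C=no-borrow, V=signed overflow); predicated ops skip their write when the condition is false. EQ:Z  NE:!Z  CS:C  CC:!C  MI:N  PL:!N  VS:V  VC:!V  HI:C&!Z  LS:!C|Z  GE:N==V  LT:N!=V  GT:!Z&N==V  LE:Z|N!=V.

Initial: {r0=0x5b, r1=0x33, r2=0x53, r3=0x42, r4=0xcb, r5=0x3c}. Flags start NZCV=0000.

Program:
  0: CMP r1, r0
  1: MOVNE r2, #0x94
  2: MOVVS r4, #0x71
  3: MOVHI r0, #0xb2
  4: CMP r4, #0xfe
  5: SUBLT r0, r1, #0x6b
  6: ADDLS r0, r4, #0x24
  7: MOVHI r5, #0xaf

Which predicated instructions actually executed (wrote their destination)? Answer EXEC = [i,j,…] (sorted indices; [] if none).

0: ✓ CMP  NZCV=1000
1: ✓ MOVNE  r2←0x94
2: · MOVVS
3: · MOVHI
4: ✓ CMP  NZCV=1000
5: ✓ SUBLT  r0←0xc8
6: ✓ ADDLS  r0←0xef
7: · MOVHI

EXEC = [1,5,6]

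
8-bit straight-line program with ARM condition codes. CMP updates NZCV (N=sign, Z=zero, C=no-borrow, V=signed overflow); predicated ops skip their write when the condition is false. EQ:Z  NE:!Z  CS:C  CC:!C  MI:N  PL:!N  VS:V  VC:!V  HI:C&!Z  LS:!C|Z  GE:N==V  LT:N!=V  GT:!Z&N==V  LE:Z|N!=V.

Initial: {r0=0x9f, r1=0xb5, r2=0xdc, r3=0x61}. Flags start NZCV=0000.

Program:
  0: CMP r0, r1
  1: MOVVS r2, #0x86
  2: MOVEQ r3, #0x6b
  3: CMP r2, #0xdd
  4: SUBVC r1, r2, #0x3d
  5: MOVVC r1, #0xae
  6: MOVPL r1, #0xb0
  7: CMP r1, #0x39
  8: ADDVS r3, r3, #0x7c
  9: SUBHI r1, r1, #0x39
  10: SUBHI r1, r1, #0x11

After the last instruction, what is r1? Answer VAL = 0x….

VAL = 0x64

[0] flags=1000 → (cmp)
[1] flags=1000 VS?F → skip
[2] flags=1000 EQ?F → skip
[3] flags=1000 → (cmp)
[4] flags=1000 VC?T → r1=0x9f
[5] flags=1000 VC?T → r1=0xae
[6] flags=1000 PL?F → skip
[7] flags=0011 → (cmp)
[8] flags=0011 VS?T → r3=0xdd
[9] flags=0011 HI?T → r1=0x75
[10] flags=0011 HI?T → r1=0x64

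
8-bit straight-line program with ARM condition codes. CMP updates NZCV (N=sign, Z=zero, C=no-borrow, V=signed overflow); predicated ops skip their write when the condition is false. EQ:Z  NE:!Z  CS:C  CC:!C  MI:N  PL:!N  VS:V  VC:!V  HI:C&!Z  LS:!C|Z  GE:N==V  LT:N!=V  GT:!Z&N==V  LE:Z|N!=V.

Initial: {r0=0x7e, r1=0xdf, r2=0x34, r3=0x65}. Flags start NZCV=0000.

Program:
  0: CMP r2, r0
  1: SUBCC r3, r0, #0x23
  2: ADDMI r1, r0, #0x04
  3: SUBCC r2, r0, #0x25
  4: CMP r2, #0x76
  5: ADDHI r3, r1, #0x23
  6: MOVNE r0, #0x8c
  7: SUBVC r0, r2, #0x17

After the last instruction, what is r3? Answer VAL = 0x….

VAL = 0x5b

[0] flags=1000 → (cmp)
[1] flags=1000 CC?T → r3=0x5b
[2] flags=1000 MI?T → r1=0x82
[3] flags=1000 CC?T → r2=0x59
[4] flags=1000 → (cmp)
[5] flags=1000 HI?F → skip
[6] flags=1000 NE?T → r0=0x8c
[7] flags=1000 VC?T → r0=0x42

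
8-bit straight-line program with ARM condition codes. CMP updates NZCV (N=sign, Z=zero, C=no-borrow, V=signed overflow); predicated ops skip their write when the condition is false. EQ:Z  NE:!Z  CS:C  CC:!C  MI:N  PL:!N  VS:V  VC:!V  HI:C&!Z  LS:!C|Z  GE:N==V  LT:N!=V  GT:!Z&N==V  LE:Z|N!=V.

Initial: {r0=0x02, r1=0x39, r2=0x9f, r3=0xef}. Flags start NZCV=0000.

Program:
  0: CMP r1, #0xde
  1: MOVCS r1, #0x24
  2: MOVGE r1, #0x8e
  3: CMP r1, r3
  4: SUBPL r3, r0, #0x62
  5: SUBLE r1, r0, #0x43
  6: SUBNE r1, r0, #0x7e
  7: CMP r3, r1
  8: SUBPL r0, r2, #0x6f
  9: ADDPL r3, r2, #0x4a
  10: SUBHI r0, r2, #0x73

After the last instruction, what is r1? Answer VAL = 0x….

VAL = 0x84

0: ✓ CMP  NZCV=0000
1: · MOVCS
2: ✓ MOVGE  r1←0x8e
3: ✓ CMP  NZCV=1000
4: · SUBPL
5: ✓ SUBLE  r1←0xbf
6: ✓ SUBNE  r1←0x84
7: ✓ CMP  NZCV=0010
8: ✓ SUBPL  r0←0x30
9: ✓ ADDPL  r3←0xe9
10: ✓ SUBHI  r0←0x2c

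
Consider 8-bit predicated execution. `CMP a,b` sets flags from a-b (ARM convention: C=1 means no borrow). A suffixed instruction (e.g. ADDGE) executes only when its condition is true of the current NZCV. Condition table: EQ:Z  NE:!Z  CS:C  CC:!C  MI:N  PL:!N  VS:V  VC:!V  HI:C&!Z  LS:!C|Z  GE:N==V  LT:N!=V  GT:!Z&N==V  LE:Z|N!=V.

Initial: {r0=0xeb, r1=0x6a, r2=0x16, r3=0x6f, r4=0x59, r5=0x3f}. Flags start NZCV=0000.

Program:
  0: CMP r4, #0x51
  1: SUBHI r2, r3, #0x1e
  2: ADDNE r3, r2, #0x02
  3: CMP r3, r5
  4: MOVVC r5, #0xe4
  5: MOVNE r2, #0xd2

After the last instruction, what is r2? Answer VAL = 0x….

0: ✓ CMP  NZCV=0010
1: ✓ SUBHI  r2←0x51
2: ✓ ADDNE  r3←0x53
3: ✓ CMP  NZCV=0010
4: ✓ MOVVC  r5←0xe4
5: ✓ MOVNE  r2←0xd2

VAL = 0xd2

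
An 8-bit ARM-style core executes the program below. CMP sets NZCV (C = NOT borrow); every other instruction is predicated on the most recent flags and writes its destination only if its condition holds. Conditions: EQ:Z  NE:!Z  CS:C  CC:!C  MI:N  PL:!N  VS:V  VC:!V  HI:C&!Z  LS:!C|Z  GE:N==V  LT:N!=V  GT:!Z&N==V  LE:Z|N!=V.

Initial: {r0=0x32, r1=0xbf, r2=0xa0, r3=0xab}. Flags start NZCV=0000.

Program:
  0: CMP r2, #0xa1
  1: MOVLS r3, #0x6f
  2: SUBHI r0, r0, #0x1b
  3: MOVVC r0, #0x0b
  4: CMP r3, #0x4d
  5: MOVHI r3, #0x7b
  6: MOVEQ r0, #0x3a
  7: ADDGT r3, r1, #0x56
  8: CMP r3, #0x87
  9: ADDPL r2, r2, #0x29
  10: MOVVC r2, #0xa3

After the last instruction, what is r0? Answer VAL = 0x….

0: ✓ CMP  NZCV=1000
1: ✓ MOVLS  r3←0x6f
2: · SUBHI
3: ✓ MOVVC  r0←0x0b
4: ✓ CMP  NZCV=0010
5: ✓ MOVHI  r3←0x7b
6: · MOVEQ
7: ✓ ADDGT  r3←0x15
8: ✓ CMP  NZCV=1001
9: · ADDPL
10: · MOVVC

VAL = 0x0b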